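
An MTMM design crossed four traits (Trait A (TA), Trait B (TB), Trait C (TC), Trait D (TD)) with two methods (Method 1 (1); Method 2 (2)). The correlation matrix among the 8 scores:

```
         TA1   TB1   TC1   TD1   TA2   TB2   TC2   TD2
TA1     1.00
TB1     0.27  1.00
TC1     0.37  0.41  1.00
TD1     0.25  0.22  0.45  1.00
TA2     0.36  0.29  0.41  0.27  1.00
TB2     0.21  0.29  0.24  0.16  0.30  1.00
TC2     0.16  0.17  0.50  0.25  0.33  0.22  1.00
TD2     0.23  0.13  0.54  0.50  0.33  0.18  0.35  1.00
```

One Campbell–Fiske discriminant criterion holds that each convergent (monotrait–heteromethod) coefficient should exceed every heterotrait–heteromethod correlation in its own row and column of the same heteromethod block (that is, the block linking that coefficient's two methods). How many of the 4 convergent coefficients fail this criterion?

Each convergent coefficient versus the relevant comparison correlations:
TA (methods 1·2): 0.36 vs {0.21, 0.29, 0.16, 0.41, 0.23, 0.27} → fail.
TB (methods 1·2): 0.29 vs {0.29, 0.21, 0.17, 0.24, 0.13, 0.16} → fail.
TC (methods 1·2): 0.50 vs {0.41, 0.16, 0.24, 0.17, 0.54, 0.25} → fail.
TD (methods 1·2): 0.50 vs {0.27, 0.23, 0.16, 0.13, 0.25, 0.54} → fail.
4 of 4 fail.

4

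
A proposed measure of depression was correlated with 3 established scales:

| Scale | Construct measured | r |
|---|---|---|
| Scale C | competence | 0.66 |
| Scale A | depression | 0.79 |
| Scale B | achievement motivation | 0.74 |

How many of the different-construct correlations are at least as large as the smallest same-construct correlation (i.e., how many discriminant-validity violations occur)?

0

Convergent (same construct = depression): Scale A.
Smallest convergent = 0.79. Discriminant values: 0.66, 0.74; count ≥ 0.79 → 0.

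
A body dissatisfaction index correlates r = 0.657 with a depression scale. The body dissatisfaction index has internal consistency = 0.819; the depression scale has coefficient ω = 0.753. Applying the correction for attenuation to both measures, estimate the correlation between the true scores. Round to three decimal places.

0.837

r_true = r_obs / √(r_xx · r_yy) = 0.657 / √(0.819 × 0.753) = 0.657 / √0.616707 = 0.657 / 0.7853 ≈ 0.837.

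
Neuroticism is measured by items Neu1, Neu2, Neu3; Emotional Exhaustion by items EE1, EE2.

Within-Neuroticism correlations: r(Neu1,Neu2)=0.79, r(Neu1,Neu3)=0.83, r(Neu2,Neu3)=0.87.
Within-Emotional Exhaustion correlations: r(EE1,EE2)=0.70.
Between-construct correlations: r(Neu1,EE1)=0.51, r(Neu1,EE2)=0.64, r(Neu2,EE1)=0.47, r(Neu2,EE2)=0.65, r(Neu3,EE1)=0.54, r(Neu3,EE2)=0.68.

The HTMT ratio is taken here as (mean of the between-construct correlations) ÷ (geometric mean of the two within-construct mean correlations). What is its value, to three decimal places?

Between-construct mean = 3.49/6 = 0.5817.
Mean within-Neu = 2.49/3 = 0.8300; mean within-EE = 0.70/1 = 0.7000.
Geometric mean = √(0.8300 × 0.7000) = 0.7622.
HTMT = 0.5817 / 0.7622 = 0.763.

0.763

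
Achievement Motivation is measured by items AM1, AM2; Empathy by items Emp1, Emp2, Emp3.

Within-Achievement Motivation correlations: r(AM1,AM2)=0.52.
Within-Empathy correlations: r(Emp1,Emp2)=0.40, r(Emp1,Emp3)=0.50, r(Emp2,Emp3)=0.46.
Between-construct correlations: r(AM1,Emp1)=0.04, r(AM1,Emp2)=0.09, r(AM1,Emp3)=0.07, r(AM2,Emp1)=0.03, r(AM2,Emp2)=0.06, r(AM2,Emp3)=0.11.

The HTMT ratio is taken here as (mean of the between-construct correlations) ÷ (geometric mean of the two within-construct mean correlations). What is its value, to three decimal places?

Mean heterotrait r = 0.40/6 = 0.0667.
Mean within-AM = 0.52/1 = 0.5200; mean within-Emp = 1.36/3 = 0.4533.
Geometric mean = √(0.5200 × 0.4533) = 0.4855.
HTMT = 0.0667 / 0.4855 = 0.137.

0.137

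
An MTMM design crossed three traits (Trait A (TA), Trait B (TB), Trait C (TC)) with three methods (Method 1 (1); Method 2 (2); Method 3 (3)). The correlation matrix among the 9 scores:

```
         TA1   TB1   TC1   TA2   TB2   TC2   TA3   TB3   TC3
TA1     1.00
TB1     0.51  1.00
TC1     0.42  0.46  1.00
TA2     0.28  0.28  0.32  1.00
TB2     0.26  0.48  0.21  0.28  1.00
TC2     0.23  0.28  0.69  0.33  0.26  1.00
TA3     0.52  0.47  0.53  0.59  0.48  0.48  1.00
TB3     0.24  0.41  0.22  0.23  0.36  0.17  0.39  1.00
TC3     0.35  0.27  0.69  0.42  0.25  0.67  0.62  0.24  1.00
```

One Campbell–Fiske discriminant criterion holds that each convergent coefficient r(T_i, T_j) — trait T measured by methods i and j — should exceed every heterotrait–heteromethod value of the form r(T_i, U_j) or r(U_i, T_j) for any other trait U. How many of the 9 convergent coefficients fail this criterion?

4

Each convergent coefficient versus the relevant comparison correlations:
TA (methods 1·2): 0.28 vs {0.26, 0.28, 0.23, 0.32} → fail.
TA (methods 1·3): 0.52 vs {0.24, 0.47, 0.35, 0.53} → fail.
TA (methods 2·3): 0.59 vs {0.23, 0.48, 0.42, 0.48} → pass.
TB (methods 1·2): 0.48 vs {0.28, 0.26, 0.28, 0.21} → pass.
TB (methods 1·3): 0.41 vs {0.47, 0.24, 0.27, 0.22} → fail.
TB (methods 2·3): 0.36 vs {0.48, 0.23, 0.25, 0.17} → fail.
TC (methods 1·2): 0.69 vs {0.32, 0.23, 0.21, 0.28} → pass.
TC (methods 1·3): 0.69 vs {0.53, 0.35, 0.22, 0.27} → pass.
TC (methods 2·3): 0.67 vs {0.48, 0.42, 0.17, 0.25} → pass.
4 of 9 fail.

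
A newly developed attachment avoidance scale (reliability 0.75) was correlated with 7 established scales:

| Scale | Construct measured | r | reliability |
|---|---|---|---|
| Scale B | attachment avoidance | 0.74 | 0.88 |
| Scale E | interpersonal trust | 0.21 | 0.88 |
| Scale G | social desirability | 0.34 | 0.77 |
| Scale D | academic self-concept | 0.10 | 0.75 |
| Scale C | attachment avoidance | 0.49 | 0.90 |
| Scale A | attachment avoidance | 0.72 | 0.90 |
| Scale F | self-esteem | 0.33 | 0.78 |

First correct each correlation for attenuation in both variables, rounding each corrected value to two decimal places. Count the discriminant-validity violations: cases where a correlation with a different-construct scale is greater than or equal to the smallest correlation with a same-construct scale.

0

Disattenuated r (r / √(r_scale · r_new)):
  Scale B (conv): 0.74 / √(0.88·0.75) = 0.91
  Scale E (disc): 0.21 / √(0.88·0.75) = 0.26
  Scale G (disc): 0.34 / √(0.77·0.75) = 0.45
  Scale D (disc): 0.10 / √(0.75·0.75) = 0.13
  Scale C (conv): 0.49 / √(0.90·0.75) = 0.60
  Scale A (conv): 0.72 / √(0.90·0.75) = 0.88
  Scale F (disc): 0.33 / √(0.78·0.75) = 0.43
Smallest convergent = 0.60. Discriminant values: 0.26, 0.45, 0.13, 0.43; count ≥ 0.60 → 0.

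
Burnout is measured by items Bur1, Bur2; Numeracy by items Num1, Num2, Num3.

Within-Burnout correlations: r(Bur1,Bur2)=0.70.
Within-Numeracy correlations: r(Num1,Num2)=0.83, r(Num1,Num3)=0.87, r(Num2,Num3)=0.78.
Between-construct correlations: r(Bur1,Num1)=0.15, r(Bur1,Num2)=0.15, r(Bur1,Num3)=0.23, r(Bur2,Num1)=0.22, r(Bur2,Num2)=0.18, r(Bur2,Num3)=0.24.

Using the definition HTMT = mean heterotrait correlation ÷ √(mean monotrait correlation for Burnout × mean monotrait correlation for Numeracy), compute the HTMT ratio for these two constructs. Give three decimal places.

Mean between = 1.17/6 = 0.1950.
Mean within-Bur = 0.70/1 = 0.7000; mean within-Num = 2.48/3 = 0.8267.
Geometric mean = √(0.7000 × 0.8267) = 0.7607.
HTMT = 0.1950 / 0.7607 = 0.256.

0.256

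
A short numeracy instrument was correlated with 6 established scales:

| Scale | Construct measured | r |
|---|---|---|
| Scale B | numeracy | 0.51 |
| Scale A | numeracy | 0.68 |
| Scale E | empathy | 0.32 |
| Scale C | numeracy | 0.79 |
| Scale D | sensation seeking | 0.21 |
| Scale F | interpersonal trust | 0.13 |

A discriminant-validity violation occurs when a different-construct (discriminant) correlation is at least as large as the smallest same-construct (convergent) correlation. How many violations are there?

Convergent (same construct = numeracy): Scale B, Scale A, Scale C.
Smallest convergent = 0.51. Discriminant values: 0.32, 0.21, 0.13; count ≥ 0.51 → 0.

0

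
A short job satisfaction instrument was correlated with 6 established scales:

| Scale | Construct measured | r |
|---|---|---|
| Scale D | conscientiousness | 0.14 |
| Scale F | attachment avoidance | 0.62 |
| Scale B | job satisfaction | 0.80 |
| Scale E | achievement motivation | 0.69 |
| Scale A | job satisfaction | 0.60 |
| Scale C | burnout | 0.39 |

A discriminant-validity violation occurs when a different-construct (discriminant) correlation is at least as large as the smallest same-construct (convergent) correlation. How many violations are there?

Convergent (same construct = job satisfaction): Scale B, Scale A.
Smallest convergent = 0.60. Discriminant values: 0.14, 0.62, 0.69, 0.39; count ≥ 0.60 → 2.

2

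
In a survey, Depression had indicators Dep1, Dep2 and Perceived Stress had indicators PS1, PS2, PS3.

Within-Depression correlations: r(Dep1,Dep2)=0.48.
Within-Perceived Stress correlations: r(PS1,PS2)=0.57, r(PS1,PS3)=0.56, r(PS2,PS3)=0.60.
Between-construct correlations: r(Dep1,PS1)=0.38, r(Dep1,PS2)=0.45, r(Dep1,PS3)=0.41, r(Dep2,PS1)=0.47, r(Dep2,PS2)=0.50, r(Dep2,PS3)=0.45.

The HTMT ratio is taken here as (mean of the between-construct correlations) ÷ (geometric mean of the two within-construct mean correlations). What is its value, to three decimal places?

Between-construct mean = 2.66/6 = 0.4433.
Mean within-Dep = 0.48/1 = 0.4800; mean within-PS = 1.73/3 = 0.5767.
Geometric mean = √(0.4800 × 0.5767) = 0.5261.
HTMT = 0.4433 / 0.5261 = 0.843.

0.843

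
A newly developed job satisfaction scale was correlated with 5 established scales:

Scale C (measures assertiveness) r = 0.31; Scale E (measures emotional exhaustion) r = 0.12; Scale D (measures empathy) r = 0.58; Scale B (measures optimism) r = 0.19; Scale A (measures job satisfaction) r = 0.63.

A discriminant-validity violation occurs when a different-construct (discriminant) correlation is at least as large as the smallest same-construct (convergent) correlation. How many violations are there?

Convergent (same construct = job satisfaction): Scale A.
Smallest convergent = 0.63. Discriminant values: 0.31, 0.12, 0.58, 0.19; count ≥ 0.63 → 0.

0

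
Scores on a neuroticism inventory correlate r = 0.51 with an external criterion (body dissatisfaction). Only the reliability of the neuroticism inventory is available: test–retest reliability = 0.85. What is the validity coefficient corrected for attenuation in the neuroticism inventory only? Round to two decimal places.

0.55

Single correction: r_c = r_obs / √r_xx = 0.51 / √0.85 = 0.51 / 0.9220 ≈ 0.55.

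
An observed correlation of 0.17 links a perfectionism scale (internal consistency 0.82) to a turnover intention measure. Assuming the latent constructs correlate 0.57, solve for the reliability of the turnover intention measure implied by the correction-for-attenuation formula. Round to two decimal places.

0.11

r_true = r_obs / √(r_xx · r_yy) ⇒ 0.57 = 0.17 / √(0.82 · r_yy).
√(0.82 · r_yy) = 0.17 / 0.57 = 0.2982; 0.82 · r_yy = 0.0889; r_yy = 0.0889 / 0.82 ≈ 0.11.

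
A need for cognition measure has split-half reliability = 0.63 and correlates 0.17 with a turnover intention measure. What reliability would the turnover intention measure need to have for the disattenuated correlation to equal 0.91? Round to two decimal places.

0.06

r_true = r_obs / √(r_xx · r_yy) ⇒ 0.91 = 0.17 / √(0.63 · r_yy).
√(0.63 · r_yy) = 0.17 / 0.91 = 0.1868; 0.63 · r_yy = 0.0349; r_yy = 0.0349 / 0.63 ≈ 0.06.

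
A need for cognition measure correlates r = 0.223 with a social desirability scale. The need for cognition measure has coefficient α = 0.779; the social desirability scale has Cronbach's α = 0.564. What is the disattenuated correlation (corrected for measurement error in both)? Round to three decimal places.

r_true = r_obs / √(r_xx · r_yy) = 0.223 / √(0.779 × 0.564) = 0.223 / √0.439356 = 0.223 / 0.6628 ≈ 0.336.

0.336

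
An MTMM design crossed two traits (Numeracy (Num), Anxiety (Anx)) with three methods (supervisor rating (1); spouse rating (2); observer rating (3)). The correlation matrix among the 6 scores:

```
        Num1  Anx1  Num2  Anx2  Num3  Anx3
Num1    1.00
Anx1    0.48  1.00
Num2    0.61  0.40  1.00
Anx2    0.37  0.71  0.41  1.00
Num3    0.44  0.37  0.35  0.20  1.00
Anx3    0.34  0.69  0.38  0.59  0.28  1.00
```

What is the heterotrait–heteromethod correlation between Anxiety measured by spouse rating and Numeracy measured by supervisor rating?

Different traits and methods: r(Anx2, Num1) = 0.37.

0.37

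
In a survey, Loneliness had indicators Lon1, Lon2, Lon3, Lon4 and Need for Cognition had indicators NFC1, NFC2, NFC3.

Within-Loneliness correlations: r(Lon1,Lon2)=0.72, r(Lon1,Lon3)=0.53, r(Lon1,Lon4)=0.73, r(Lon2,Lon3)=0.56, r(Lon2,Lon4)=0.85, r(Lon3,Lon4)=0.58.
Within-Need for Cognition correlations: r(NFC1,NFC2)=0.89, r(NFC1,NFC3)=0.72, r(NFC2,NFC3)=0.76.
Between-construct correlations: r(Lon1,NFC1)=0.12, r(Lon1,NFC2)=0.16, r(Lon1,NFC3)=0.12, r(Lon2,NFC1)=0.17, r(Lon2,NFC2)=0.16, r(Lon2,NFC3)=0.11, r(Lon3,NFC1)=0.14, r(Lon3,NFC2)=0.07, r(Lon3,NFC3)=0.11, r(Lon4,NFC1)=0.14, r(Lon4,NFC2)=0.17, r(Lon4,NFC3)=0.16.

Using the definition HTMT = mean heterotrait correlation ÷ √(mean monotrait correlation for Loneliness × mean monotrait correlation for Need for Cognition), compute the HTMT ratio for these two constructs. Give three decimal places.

0.188

Mean between = 1.63/12 = 0.1358.
Mean within-Lon = 3.97/6 = 0.6617; mean within-NFC = 2.37/3 = 0.7900.
Geometric mean = √(0.6617 × 0.7900) = 0.7230.
HTMT = 0.1358 / 0.7230 = 0.188.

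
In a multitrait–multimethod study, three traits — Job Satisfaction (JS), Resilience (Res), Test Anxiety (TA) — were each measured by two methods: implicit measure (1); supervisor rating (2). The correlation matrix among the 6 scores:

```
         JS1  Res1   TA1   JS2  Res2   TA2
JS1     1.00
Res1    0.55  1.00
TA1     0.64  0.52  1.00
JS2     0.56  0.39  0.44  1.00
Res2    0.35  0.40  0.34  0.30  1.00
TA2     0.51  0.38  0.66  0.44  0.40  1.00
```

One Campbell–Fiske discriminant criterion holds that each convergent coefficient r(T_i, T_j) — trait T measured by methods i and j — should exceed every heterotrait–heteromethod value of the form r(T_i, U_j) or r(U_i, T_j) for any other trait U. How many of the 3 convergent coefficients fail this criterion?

Each convergent coefficient versus the relevant comparison correlations:
JS (methods 1·2): 0.56 vs {0.35, 0.39, 0.51, 0.44} → pass.
Res (methods 1·2): 0.40 vs {0.39, 0.35, 0.38, 0.34} → pass.
TA (methods 1·2): 0.66 vs {0.44, 0.51, 0.34, 0.38} → pass.
0 of 3 fail.

0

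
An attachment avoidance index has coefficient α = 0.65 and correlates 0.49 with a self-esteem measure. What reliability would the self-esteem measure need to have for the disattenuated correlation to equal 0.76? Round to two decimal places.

r_true = r_obs / √(r_xx · r_yy) ⇒ 0.76 = 0.49 / √(0.65 · r_yy).
√(0.65 · r_yy) = 0.49 / 0.76 = 0.6447; 0.65 · r_yy = 0.4156; r_yy = 0.4156 / 0.65 ≈ 0.64.

0.64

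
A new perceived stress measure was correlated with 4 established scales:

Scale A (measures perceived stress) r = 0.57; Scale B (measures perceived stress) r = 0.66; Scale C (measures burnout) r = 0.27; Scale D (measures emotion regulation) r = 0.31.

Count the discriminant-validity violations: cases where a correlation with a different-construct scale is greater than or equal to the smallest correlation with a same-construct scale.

Convergent (same construct = perceived stress): Scale A, Scale B.
Smallest convergent = 0.57. Discriminant values: 0.27, 0.31; count ≥ 0.57 → 0.

0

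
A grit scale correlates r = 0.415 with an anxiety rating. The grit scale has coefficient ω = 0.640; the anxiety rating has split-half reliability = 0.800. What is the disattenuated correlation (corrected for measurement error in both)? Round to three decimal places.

0.580

r_true = r_obs / √(r_xx · r_yy) = 0.415 / √(0.640 × 0.800) = 0.415 / √0.512000 = 0.415 / 0.7155 ≈ 0.580.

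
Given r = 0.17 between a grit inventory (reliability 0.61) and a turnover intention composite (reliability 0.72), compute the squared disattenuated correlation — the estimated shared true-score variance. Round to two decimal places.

Disattenuated r = 0.17 / √(0.61 × 0.72) = 0.17 / 0.6627 = 0.2565.
Shared true-score variance = 0.2565² = 0.0658 ≈ 0.07.

0.07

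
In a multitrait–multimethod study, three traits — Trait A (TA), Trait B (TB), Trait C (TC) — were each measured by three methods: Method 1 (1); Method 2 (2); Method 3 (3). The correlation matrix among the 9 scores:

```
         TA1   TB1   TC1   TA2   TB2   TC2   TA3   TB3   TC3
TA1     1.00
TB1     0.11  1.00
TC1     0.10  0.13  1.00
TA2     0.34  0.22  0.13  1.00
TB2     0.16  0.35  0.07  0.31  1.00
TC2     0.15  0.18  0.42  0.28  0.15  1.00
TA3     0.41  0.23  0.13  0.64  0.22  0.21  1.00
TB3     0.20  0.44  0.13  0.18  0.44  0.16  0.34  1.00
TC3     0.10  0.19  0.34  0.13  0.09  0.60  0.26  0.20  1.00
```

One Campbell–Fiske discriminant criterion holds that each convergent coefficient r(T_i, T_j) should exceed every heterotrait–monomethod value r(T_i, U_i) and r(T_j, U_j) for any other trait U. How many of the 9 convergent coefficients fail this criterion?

Checking each validity diagonal entry against its comparison values:
TA (methods 1·2): 0.34 vs {0.11, 0.31, 0.10, 0.28} → pass.
TA (methods 1·3): 0.41 vs {0.11, 0.34, 0.10, 0.26} → pass.
TA (methods 2·3): 0.64 vs {0.31, 0.34, 0.28, 0.26} → pass.
TB (methods 1·2): 0.35 vs {0.11, 0.31, 0.13, 0.15} → pass.
TB (methods 1·3): 0.44 vs {0.11, 0.34, 0.13, 0.20} → pass.
TB (methods 2·3): 0.44 vs {0.31, 0.34, 0.15, 0.20} → pass.
TC (methods 1·2): 0.42 vs {0.10, 0.28, 0.13, 0.15} → pass.
TC (methods 1·3): 0.34 vs {0.10, 0.26, 0.13, 0.20} → pass.
TC (methods 2·3): 0.60 vs {0.28, 0.26, 0.15, 0.20} → pass.
0 of 9 fail.

0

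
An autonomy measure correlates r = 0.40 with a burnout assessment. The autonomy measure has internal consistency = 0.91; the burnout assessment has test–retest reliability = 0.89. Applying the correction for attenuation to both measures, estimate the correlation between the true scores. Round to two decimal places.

r_true = r_obs / √(r_xx · r_yy) = 0.40 / √(0.91 × 0.89) = 0.40 / √0.8099 = 0.40 / 0.8999 ≈ 0.44.

0.44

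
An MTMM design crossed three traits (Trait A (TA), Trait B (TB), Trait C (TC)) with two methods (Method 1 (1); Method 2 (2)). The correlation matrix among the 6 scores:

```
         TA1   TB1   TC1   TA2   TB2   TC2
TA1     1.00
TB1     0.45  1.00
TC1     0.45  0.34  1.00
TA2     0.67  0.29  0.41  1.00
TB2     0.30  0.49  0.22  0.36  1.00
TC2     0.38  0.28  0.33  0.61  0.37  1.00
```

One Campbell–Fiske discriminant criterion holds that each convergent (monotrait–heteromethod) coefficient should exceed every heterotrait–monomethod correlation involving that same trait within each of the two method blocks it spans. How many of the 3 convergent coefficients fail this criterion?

Checking each validity diagonal entry against its comparison values:
TA (methods 1·2): 0.67 vs {0.45, 0.36, 0.45, 0.61} → pass.
TB (methods 1·2): 0.49 vs {0.45, 0.36, 0.34, 0.37} → pass.
TC (methods 1·2): 0.33 vs {0.45, 0.61, 0.34, 0.37} → fail.
1 of 3 fail.

1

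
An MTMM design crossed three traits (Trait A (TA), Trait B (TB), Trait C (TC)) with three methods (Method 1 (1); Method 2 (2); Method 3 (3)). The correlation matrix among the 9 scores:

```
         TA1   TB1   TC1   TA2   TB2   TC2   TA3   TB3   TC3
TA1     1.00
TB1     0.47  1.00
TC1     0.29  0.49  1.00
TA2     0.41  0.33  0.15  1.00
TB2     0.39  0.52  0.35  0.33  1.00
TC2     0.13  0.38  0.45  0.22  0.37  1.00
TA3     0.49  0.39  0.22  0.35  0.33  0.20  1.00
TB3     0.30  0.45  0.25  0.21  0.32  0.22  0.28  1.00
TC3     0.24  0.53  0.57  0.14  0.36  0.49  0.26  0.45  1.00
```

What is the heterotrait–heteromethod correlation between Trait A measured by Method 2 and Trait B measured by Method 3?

Different traits and methods: r(TA2, TB3) = 0.21.

0.21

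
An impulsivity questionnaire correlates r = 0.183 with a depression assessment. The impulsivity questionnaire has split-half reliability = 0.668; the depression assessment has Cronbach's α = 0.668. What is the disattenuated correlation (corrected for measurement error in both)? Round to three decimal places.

0.274

r_true = r_obs / √(r_xx · r_yy) = 0.183 / √(0.668 × 0.668) = 0.183 / √0.446224 = 0.183 / 0.6680 ≈ 0.274.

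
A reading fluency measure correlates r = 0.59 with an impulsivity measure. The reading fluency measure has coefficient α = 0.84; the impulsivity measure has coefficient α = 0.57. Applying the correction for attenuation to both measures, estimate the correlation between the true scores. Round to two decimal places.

r_true = r_obs / √(r_xx · r_yy) = 0.59 / √(0.84 × 0.57) = 0.59 / √0.4788 = 0.59 / 0.6920 ≈ 0.85.

0.85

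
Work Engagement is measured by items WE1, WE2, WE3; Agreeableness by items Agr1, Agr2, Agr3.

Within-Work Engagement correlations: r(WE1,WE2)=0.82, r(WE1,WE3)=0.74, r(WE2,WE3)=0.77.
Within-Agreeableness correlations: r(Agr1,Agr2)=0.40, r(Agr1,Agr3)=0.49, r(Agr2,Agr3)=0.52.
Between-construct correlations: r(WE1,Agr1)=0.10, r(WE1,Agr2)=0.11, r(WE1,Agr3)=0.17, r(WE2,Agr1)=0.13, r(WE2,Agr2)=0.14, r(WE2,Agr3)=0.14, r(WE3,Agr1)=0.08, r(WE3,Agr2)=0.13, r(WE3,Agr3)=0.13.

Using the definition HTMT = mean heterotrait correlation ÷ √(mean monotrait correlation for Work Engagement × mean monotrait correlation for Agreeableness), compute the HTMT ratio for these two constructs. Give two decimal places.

0.21

Between-construct mean = 1.13/9 = 0.1256.
Mean within-WE = 2.33/3 = 0.7767; mean within-Agr = 1.41/3 = 0.4700.
Geometric mean = √(0.7767 × 0.4700) = 0.6042.
HTMT = 0.1256 / 0.6042 = 0.21.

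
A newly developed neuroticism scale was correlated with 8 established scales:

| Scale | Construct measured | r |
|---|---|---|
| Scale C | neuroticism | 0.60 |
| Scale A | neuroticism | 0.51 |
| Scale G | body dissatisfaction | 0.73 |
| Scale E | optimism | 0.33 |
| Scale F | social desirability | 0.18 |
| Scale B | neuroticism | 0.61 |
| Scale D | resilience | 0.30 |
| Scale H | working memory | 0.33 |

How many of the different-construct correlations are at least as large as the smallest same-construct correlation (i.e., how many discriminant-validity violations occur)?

Convergent (same construct = neuroticism): Scale C, Scale A, Scale B.
Smallest convergent = 0.51. Discriminant values: 0.73, 0.33, 0.18, 0.30, 0.33; count ≥ 0.51 → 1.

1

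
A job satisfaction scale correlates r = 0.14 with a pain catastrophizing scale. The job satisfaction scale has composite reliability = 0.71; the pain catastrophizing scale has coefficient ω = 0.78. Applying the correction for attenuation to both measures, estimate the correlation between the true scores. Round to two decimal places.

r_true = r_obs / √(r_xx · r_yy) = 0.14 / √(0.71 × 0.78) = 0.14 / √0.5538 = 0.14 / 0.7442 ≈ 0.19.

0.19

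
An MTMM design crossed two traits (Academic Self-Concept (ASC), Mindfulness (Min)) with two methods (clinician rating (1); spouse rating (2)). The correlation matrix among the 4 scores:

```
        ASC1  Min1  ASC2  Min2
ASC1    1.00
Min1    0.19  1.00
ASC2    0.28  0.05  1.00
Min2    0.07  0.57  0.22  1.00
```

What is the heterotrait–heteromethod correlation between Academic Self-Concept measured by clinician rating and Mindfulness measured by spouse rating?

Different traits and methods: r(ASC1, Min2) = 0.07.

0.07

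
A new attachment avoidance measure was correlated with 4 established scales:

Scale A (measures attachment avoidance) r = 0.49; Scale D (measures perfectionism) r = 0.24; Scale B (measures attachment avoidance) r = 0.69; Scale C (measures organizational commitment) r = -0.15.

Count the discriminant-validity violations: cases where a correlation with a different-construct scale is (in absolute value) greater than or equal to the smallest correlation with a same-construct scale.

0

Convergent (same construct = attachment avoidance): Scale A, Scale B.
Smallest convergent = 0.49. Discriminant |r|: 0.24, 0.15; count ≥ 0.49 → 0.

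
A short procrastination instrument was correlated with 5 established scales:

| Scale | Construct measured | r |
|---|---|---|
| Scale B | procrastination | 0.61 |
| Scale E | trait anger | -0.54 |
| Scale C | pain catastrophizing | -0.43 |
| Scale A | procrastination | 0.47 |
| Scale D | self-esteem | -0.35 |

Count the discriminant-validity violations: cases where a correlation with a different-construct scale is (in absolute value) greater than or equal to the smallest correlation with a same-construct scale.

Convergent (same construct = procrastination): Scale B, Scale A.
Smallest convergent = 0.47. Discriminant |r|: 0.54, 0.43, 0.35; count ≥ 0.47 → 1.

1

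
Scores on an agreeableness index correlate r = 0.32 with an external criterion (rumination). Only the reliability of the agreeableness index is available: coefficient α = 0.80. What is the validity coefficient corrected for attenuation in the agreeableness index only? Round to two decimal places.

Single correction: r_c = r_obs / √r_xx = 0.32 / √0.80 = 0.32 / 0.8944 ≈ 0.36.

0.36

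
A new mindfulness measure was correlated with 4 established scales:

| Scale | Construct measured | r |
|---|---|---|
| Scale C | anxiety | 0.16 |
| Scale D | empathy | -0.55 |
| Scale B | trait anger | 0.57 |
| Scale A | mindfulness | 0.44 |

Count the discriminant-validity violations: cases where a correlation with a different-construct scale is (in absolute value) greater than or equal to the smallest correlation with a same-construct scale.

Convergent (same construct = mindfulness): Scale A.
Smallest convergent = 0.44. Discriminant |r|: 0.16, 0.55, 0.57; count ≥ 0.44 → 2.

2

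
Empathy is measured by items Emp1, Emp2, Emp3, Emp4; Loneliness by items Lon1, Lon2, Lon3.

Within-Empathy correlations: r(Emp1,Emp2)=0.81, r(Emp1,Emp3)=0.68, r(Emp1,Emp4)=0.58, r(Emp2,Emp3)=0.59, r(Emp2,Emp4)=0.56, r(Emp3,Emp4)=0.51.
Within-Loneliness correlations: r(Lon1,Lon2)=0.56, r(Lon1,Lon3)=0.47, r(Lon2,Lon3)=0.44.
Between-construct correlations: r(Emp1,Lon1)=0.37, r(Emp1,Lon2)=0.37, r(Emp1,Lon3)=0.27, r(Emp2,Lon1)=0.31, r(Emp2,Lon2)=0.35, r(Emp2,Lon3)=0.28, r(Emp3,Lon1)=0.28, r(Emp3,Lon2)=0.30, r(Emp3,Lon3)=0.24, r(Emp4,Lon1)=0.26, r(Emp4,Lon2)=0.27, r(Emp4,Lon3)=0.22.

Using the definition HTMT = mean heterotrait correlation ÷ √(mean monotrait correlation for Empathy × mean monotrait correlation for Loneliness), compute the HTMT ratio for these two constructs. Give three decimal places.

0.531

Between-construct mean = 3.52/12 = 0.2933.
Mean within-Emp = 3.73/6 = 0.6217; mean within-Lon = 1.47/3 = 0.4900.
Geometric mean = √(0.6217 × 0.4900) = 0.5519.
HTMT = 0.2933 / 0.5519 = 0.531.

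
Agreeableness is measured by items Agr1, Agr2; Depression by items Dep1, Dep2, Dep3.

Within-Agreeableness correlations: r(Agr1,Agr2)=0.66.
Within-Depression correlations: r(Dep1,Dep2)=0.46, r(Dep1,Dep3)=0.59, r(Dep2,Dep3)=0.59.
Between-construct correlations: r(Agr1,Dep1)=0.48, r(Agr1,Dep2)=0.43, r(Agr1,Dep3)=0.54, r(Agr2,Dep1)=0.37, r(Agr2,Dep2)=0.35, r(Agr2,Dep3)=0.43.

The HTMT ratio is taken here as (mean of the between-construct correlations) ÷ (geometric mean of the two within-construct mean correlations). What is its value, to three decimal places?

0.721

Mean between = 2.60/6 = 0.4333.
Mean within-Agr = 0.66/1 = 0.6600; mean within-Dep = 1.64/3 = 0.5467.
Geometric mean = √(0.6600 × 0.5467) = 0.6007.
HTMT = 0.4333 / 0.6007 = 0.721.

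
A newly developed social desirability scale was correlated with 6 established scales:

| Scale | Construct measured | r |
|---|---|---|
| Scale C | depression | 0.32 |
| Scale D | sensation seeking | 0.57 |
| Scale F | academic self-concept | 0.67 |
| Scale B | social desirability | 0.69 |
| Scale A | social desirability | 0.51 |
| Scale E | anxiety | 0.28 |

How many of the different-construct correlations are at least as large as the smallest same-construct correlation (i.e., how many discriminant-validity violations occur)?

2

Convergent (same construct = social desirability): Scale B, Scale A.
Smallest convergent = 0.51. Discriminant values: 0.32, 0.57, 0.67, 0.28; count ≥ 0.51 → 2.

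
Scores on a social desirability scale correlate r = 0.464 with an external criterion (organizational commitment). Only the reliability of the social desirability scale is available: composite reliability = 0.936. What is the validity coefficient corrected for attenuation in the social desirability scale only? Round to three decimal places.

0.480

Single correction: r_c = r_obs / √r_xx = 0.464 / √0.936 = 0.464 / 0.9675 ≈ 0.480.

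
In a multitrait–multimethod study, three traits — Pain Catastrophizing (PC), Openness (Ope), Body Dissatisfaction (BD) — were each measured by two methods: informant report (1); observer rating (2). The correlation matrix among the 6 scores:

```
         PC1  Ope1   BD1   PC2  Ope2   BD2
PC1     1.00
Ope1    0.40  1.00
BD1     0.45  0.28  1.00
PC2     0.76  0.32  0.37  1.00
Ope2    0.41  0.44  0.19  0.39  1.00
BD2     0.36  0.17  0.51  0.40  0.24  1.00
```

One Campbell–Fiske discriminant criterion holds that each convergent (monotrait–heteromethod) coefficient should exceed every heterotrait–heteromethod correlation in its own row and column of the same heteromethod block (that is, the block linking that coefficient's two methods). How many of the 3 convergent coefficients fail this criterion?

0

Each convergent coefficient versus the relevant comparison correlations:
PC (methods 1·2): 0.76 vs {0.41, 0.32, 0.36, 0.37} → pass.
Ope (methods 1·2): 0.44 vs {0.32, 0.41, 0.17, 0.19} → pass.
BD (methods 1·2): 0.51 vs {0.37, 0.36, 0.19, 0.17} → pass.
0 of 3 fail.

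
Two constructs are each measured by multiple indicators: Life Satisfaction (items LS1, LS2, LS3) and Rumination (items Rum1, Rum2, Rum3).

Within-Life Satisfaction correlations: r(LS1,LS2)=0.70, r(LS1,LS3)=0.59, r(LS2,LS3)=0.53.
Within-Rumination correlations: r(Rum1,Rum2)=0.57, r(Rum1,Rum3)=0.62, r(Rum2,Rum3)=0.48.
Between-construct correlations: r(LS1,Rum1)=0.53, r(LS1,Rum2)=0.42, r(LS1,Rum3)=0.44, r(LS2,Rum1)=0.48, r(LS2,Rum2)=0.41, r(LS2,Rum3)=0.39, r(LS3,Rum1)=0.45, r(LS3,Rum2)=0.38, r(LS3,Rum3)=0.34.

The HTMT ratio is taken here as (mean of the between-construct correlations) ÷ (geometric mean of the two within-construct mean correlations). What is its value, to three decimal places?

Between-construct mean = 3.84/9 = 0.4267.
Mean within-LS = 1.82/3 = 0.6067; mean within-Rum = 1.67/3 = 0.5567.
Geometric mean = √(0.6067 × 0.5567) = 0.5812.
HTMT = 0.4267 / 0.5812 = 0.734.

0.734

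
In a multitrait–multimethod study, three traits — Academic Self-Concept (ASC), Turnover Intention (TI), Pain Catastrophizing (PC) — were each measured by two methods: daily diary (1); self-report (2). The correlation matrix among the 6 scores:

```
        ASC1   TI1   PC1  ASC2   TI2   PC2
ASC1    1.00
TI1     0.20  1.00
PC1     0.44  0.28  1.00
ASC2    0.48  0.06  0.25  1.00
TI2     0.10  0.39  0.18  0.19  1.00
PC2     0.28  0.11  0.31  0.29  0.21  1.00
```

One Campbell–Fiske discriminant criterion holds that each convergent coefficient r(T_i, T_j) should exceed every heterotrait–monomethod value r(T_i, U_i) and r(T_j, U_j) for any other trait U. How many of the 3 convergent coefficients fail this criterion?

Convergent coefficients and their comparison sets:
ASC (methods 1·2): 0.48 vs {0.20, 0.19, 0.44, 0.29} → pass.
TI (methods 1·2): 0.39 vs {0.20, 0.19, 0.28, 0.21} → pass.
PC (methods 1·2): 0.31 vs {0.44, 0.29, 0.28, 0.21} → fail.
1 of 3 fail.

1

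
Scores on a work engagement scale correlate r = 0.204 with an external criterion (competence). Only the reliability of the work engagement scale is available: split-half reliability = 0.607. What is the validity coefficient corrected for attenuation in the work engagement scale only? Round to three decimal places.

Single correction: r_c = r_obs / √r_xx = 0.204 / √0.607 = 0.204 / 0.7791 ≈ 0.262.

0.262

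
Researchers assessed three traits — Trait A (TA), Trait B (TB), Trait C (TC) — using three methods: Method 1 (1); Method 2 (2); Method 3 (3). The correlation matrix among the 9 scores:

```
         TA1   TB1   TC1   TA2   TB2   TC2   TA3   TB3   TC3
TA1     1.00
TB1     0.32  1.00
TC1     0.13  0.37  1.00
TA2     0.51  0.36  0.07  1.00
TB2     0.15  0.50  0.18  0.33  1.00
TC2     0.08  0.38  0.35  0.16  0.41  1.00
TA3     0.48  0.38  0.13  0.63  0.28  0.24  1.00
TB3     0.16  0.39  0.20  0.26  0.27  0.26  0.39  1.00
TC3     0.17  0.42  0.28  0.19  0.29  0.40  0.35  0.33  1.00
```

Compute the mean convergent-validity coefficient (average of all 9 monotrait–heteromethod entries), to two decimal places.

0.42

Convergent values: 0.51, 0.48, 0.63, 0.50, 0.39, 0.27, 0.35, 0.28, 0.40; mean = 3.81/9 = 0.42.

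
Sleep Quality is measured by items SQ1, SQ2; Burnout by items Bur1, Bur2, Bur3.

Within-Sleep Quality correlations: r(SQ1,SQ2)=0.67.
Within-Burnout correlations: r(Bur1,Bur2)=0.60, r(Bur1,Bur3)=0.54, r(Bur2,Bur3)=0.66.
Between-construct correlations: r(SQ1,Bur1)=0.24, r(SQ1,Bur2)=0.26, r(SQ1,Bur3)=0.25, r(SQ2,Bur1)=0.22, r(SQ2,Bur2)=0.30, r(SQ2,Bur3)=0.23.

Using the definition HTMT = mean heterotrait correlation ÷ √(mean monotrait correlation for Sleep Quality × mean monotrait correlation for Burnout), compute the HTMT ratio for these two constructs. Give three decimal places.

Mean heterotrait r = 1.50/6 = 0.2500.
Mean within-SQ = 0.67/1 = 0.6700; mean within-Bur = 1.80/3 = 0.6000.
Geometric mean = √(0.6700 × 0.6000) = 0.6340.
HTMT = 0.2500 / 0.6340 = 0.394.

0.394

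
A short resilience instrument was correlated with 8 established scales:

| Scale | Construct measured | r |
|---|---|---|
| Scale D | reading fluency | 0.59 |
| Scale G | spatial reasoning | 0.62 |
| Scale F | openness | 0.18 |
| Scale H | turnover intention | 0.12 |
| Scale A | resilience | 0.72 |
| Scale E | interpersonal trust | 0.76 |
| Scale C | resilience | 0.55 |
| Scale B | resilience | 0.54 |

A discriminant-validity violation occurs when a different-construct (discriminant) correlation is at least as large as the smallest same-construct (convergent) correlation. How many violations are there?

Convergent (same construct = resilience): Scale A, Scale C, Scale B.
Smallest convergent = 0.54. Discriminant values: 0.59, 0.62, 0.18, 0.12, 0.76; count ≥ 0.54 → 3.

3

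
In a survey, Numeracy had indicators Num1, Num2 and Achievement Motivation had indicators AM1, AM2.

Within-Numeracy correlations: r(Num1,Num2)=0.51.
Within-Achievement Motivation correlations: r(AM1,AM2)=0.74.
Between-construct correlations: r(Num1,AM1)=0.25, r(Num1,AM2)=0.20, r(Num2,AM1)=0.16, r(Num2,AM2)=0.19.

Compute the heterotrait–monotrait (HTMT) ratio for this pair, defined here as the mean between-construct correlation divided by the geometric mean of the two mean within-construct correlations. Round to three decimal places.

0.326

Mean between = 0.80/4 = 0.2000.
Mean within-Num = 0.51/1 = 0.5100; mean within-AM = 0.74/1 = 0.7400.
Geometric mean = √(0.5100 × 0.7400) = 0.6143.
HTMT = 0.2000 / 0.6143 = 0.326.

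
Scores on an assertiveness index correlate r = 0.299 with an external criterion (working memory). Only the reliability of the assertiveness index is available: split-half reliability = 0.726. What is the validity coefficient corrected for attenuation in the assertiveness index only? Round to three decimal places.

Single correction: r_c = r_obs / √r_xx = 0.299 / √0.726 = 0.299 / 0.8521 ≈ 0.351.

0.351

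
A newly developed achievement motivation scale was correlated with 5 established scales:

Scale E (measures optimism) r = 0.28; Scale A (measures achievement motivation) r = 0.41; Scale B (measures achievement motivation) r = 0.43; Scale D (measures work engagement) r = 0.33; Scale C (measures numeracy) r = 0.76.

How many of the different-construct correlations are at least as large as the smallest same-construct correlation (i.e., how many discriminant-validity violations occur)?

1

Convergent (same construct = achievement motivation): Scale A, Scale B.
Smallest convergent = 0.41. Discriminant values: 0.28, 0.33, 0.76; count ≥ 0.41 → 1.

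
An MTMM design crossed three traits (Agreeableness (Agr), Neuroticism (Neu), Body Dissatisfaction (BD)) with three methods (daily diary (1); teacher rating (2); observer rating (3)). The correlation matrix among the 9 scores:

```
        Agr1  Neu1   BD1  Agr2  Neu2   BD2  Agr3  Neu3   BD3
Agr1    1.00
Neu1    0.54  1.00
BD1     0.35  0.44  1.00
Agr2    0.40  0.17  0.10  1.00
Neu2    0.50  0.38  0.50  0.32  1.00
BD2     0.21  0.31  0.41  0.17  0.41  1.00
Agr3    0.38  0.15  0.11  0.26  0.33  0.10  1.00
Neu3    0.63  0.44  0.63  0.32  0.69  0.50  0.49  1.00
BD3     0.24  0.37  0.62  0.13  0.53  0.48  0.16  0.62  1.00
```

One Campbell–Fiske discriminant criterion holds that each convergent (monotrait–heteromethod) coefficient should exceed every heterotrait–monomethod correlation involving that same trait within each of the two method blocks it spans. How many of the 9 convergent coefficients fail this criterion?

8

Each convergent coefficient versus the relevant comparison correlations:
Agr (methods 1·2): 0.40 vs {0.54, 0.32, 0.35, 0.17} → fail.
Agr (methods 1·3): 0.38 vs {0.54, 0.49, 0.35, 0.16} → fail.
Agr (methods 2·3): 0.26 vs {0.32, 0.49, 0.17, 0.16} → fail.
Neu (methods 1·2): 0.38 vs {0.54, 0.32, 0.44, 0.41} → fail.
Neu (methods 1·3): 0.44 vs {0.54, 0.49, 0.44, 0.62} → fail.
Neu (methods 2·3): 0.69 vs {0.32, 0.49, 0.41, 0.62} → pass.
BD (methods 1·2): 0.41 vs {0.35, 0.17, 0.44, 0.41} → fail.
BD (methods 1·3): 0.62 vs {0.35, 0.16, 0.44, 0.62} → fail.
BD (methods 2·3): 0.48 vs {0.17, 0.16, 0.41, 0.62} → fail.
8 of 9 fail.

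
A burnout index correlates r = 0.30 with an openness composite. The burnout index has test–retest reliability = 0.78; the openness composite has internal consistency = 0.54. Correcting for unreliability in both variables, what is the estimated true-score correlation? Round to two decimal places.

r_true = r_obs / √(r_xx · r_yy) = 0.30 / √(0.78 × 0.54) = 0.30 / √0.4212 = 0.30 / 0.6490 ≈ 0.46.

0.46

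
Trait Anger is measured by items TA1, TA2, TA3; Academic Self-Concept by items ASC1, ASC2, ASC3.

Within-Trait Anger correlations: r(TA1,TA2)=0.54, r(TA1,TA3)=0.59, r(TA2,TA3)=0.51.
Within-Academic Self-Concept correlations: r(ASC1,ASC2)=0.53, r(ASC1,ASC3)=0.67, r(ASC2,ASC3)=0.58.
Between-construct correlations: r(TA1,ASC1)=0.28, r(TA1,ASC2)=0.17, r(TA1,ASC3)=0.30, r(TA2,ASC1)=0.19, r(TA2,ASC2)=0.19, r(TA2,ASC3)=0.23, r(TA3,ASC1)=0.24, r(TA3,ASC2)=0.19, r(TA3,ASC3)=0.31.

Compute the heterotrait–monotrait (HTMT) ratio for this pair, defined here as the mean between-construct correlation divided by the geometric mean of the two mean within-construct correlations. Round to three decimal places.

Mean heterotrait r = 2.10/9 = 0.2333.
Mean within-TA = 1.64/3 = 0.5467; mean within-ASC = 1.78/3 = 0.5933.
Geometric mean = √(0.5467 × 0.5933) = 0.5695.
HTMT = 0.2333 / 0.5695 = 0.410.

0.410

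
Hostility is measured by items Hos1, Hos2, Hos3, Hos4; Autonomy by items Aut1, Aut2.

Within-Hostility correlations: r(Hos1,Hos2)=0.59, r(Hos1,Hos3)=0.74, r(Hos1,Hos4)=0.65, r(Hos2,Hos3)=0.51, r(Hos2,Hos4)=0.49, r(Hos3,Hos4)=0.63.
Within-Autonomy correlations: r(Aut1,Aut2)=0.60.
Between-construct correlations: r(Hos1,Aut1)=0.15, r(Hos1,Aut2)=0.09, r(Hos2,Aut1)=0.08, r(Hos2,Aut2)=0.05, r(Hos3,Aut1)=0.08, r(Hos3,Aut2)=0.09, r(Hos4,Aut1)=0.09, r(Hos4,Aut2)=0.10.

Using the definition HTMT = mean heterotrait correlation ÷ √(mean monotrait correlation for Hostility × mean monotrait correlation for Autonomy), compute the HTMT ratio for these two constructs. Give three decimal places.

Mean heterotrait r = 0.73/8 = 0.0913.
Mean within-Hos = 3.61/6 = 0.6017; mean within-Aut = 0.60/1 = 0.6000.
Geometric mean = √(0.6017 × 0.6000) = 0.6008.
HTMT = 0.0913 / 0.6008 = 0.152.

0.152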